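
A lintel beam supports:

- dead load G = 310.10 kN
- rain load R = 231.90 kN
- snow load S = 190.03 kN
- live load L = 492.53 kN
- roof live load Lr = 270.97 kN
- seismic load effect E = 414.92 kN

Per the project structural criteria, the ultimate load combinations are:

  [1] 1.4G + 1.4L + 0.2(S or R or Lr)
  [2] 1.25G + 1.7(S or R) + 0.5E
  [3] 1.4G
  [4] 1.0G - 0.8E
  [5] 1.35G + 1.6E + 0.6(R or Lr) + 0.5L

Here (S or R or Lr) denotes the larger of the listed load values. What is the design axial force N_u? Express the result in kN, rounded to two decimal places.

(S or R or Lr) → Lr = 270.97 kN; (S or R) → R = 231.90 kN; (R or Lr) → Lr = 270.97 kN.
[1] 1.4(310.10) + 1.4(492.53) + 0.2(270.97) = 1177.88
[2] 1.25(310.10) + 1.7(231.90) + 0.5(414.92) = 387.63 + 394.23 + 207.46 = 989.32
[3] 1.4(310.10) = 434.14
[4] 1.0(310.10) - 0.8(414.92) = 310.10 - 331.94 = -21.84
[5] 1.35(310.10) + 1.6(414.92) + 0.6(270.97) + 0.5(492.53) = 1491.35
The controlling combination is 5, giving 1491.35 kN.

1491.35 kN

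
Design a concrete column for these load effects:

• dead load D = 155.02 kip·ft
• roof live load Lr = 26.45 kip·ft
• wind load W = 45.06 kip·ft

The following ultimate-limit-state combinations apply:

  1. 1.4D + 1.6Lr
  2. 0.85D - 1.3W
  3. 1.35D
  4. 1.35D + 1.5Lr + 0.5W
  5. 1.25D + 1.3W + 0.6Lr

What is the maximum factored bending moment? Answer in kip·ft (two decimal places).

1. 1.4(155.02) + 1.6(26.45) = 259.35
2. 0.85(155.02) - 1.3(45.06) = 73.19
3. 1.35(155.02) = 209.28
4. 1.35(155.02) + 1.5(26.45) + 0.5(45.06) = 271.48
5. 1.25(155.02) + 1.3(45.06) + 0.6(26.45) = 268.22
Maximum is from combination 4.

271.48 kip·ft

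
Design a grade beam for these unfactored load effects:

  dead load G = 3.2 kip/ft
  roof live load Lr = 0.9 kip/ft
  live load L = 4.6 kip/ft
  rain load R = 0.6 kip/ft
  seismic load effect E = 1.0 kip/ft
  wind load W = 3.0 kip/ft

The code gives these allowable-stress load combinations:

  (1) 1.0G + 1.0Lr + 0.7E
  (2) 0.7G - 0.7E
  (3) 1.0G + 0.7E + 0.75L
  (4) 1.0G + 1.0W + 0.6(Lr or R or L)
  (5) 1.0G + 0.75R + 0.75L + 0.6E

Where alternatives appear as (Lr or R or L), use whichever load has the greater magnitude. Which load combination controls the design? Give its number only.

(Lr or R or L) → L = 4.6 kip/ft.
(1) 1.0(3.2) + 1.0(0.9) + 0.7(1.0) = 3.20 + 0.90 + 0.70 = 4.80
(2) 0.7(3.2) - 0.7(1.0) = 2.24 - 0.70 = 1.54
(3) 1.0(3.2) + 0.7(1.0) + 0.75(4.6) = 3.20 + 0.70 + 3.45 = 7.35
(4) 1.0(3.2) + 1.0(3.0) + 0.6(4.6) = 3.20 + 3.00 + 2.76 = 8.96
(5) 1.0(3.2) + 0.75(0.6) + 0.75(4.6) + 0.6(1.0) = 3.20 + 0.45 + 3.45 + 0.60 = 7.70
The largest value is 8.96 kip/ft from combination 4.

Combination 4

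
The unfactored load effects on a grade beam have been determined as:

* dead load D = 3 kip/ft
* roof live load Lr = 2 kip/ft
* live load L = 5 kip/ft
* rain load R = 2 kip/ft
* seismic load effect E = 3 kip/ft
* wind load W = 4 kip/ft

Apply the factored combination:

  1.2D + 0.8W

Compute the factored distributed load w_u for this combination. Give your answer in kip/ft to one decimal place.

1.2(3) + 0.8(4) = 3.6 + 3.2 = 6.8
w_u = 6.8 kip/ft.

6.8 kip/ft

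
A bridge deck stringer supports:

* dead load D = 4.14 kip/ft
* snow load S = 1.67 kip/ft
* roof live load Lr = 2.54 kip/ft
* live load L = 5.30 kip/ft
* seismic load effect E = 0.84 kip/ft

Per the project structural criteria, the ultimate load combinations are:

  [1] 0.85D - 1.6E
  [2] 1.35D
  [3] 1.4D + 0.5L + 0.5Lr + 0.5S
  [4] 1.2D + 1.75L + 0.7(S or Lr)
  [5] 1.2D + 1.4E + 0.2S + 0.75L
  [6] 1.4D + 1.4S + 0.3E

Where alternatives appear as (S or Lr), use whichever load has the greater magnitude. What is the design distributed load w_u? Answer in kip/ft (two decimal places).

16.02 kip/ft

(S or Lr) → Lr = 2.54 kip/ft.
[1] 0.85(4.14) - 1.6(0.84) = 2.18
[2] 1.35(4.14) = 5.59
[3] 1.4(4.14) + 0.5(5.30) + 0.5(2.54) + 0.5(1.67) = 10.55
[4] 1.2(4.14) + 1.75(5.30) + 0.7(2.54) = 16.02
[5] 1.2(4.14) + 1.4(0.84) + 0.2(1.67) + 0.75(5.30) = 10.45
[6] 1.4(4.14) + 1.4(1.67) + 0.3(0.84) = 8.39
Maximum is from combination 4.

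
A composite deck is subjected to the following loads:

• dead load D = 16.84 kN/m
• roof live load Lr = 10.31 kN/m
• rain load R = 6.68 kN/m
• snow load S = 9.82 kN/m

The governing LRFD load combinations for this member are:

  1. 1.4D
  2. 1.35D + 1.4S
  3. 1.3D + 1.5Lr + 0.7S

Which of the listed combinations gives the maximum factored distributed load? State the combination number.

1. 1.4(16.84) = 23.58
2. 1.35(16.84) + 1.4(9.82) = 22.73 + 13.75 = 36.48
3. 1.3(16.84) + 1.5(10.31) + 0.7(9.82) = 21.89 + 15.47 + 6.87 = 44.23
The largest value is 44.23 kN/m from combination 3.

Combination 3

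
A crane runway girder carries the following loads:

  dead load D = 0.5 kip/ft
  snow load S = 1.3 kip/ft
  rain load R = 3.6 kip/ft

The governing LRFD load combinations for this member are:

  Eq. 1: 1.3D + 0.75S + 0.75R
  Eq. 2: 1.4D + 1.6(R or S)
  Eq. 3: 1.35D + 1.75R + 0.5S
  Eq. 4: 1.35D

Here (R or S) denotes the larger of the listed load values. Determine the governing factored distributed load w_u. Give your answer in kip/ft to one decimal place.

(R or S) → R = 3.6 kip/ft.
Eq. 1: 1.3(0.5) + 0.75(1.3) + 0.75(3.6) = 4.3
Eq. 2: 1.4(0.5) + 1.6(3.6) = 0.7 + 5.8 = 6.5
Eq. 3: 1.35(0.5) + 1.75(3.6) + 0.5(1.3) = 7.6
Eq. 4: 1.35(0.5) = 0.7
Maximum is from combination 3.

7.6 kip/ft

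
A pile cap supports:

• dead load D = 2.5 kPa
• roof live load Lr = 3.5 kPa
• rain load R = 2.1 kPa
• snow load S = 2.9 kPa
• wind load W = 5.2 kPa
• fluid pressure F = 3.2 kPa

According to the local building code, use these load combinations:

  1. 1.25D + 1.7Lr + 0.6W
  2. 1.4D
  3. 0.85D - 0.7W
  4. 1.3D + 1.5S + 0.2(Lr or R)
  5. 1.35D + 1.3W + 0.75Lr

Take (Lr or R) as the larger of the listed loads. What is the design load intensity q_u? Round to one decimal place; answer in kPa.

12.8 kPa

(Lr or R) → Lr = 3.5 kPa.
1. 1.25(2.5) + 1.7(3.5) + 0.6(5.2) = 3.1 + 6.0 + 3.1 = 12.2
2. 1.4(2.5) = 3.5
3. 0.85(2.5) - 0.7(5.2) = 2.1 - 3.6 = -1.5
4. 1.3(2.5) + 1.5(2.9) + 0.2(3.5) = 8.3
5. 1.35(2.5) + 1.3(5.2) + 0.75(3.5) = 3.4 + 6.8 + 2.6 = 12.8
The controlling combination is 5, giving 12.8 kPa.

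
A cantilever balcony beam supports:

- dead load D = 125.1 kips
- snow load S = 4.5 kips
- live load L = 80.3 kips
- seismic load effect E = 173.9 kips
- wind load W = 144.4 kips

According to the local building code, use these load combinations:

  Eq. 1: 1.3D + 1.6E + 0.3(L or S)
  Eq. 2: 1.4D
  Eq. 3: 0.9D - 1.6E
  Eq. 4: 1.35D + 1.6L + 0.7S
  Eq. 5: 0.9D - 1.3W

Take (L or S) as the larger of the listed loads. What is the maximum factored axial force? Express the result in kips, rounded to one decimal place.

(L or S) → L = 80.3 kips.
Eq. 1: 1.3(125.1) + 1.6(173.9) + 0.3(80.3) = 465.0
Eq. 2: 1.4(125.1) = 175.1
Eq. 3: 0.9(125.1) - 1.6(173.9) = -165.7
Eq. 4: 1.35(125.1) + 1.6(80.3) + 0.7(4.5) = 300.5
Eq. 5: 0.9(125.1) - 1.3(144.4) = 112.6 - 187.7 = -75.1
Combination 1 governs: P_u = 465.0 kips.

465.0 kips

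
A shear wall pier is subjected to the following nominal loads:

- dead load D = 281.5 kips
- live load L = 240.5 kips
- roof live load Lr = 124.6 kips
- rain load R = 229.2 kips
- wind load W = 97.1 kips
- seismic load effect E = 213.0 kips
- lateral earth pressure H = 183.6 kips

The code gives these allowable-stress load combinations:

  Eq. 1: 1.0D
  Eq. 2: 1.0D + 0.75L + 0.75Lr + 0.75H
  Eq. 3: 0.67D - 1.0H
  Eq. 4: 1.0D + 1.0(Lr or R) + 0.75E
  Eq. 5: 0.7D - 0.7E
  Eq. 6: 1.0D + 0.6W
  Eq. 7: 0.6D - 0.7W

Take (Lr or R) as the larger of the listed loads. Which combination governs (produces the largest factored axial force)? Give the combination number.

(Lr or R) → R = 229.2 kips.
Eq. 1: 1.0(281.5) = 281.5
Eq. 2: 1.0(281.5) + 0.75(240.5) + 0.75(124.6) + 0.75(183.6) = 693.0
Eq. 3: 0.67(281.5) - 1.0(183.6) = 5.0
Eq. 4: 1.0(281.5) + 1.0(229.2) + 0.75(213.0) = 670.5
Eq. 5: 0.7(281.5) - 0.7(213.0) = 48.0
Eq. 6: 1.0(281.5) + 0.6(97.1) = 339.8
Eq. 7: 0.6(281.5) - 0.7(97.1) = 100.9
The largest value is 693.0 kips from combination 2.

Combination 2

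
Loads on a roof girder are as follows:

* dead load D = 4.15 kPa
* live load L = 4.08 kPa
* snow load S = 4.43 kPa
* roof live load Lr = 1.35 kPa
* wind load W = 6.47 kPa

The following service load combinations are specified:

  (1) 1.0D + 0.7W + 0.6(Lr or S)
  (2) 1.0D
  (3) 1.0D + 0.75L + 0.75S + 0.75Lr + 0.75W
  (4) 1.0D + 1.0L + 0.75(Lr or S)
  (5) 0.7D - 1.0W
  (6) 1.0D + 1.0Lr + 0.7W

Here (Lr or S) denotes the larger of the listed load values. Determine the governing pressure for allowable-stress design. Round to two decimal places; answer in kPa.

(Lr or S) → S = 4.43 kPa.
(1) 1.0(4.15) + 0.7(6.47) + 0.6(4.43) = 11.34
(2) 1.0(4.15) = 4.15
(3) 1.0(4.15) + 0.75(4.08) + 0.75(4.43) + 0.75(1.35) + 0.75(6.47) = 16.40
(4) 1.0(4.15) + 1.0(4.08) + 0.75(4.43) = 11.55
(5) 0.7(4.15) - 1.0(6.47) = -3.57
(6) 1.0(4.15) + 1.0(1.35) + 0.7(6.47) = 10.03
The controlling combination is 3, giving 16.40 kPa.

16.40 kPa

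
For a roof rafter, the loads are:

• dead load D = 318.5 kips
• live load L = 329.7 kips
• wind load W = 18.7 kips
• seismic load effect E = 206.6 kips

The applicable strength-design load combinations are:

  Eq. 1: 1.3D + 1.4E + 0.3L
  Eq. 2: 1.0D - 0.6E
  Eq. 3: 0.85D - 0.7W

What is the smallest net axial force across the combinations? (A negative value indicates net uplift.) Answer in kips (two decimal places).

Eq. 1: 1.3(318.5) + 1.4(206.6) + 0.3(329.7) = 414.05 + 289.24 + 98.91 = 802.20
Eq. 2: 1.0(318.5) - 0.6(206.6) = 318.50 - 123.96 = 194.54
Eq. 3: 0.85(318.5) - 0.7(18.7) = 270.73 - 13.09 = 257.64
Combination 2 gives the minimum: 194.54 kips.

194.54 kips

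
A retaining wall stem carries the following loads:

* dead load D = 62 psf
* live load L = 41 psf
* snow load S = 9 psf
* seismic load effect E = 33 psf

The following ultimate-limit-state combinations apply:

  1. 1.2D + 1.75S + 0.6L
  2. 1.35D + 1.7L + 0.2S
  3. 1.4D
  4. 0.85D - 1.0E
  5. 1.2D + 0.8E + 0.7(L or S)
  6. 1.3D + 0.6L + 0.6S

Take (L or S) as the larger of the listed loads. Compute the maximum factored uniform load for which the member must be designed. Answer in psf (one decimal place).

155.2 psf

(L or S) → L = 41 psf.
1. 1.2(62) + 1.75(9) + 0.6(41) = 114.8
2. 1.35(62) + 1.7(41) + 0.2(9) = 155.2
3. 1.4(62) = 86.8
4. 0.85(62) - 1.0(33) = 19.7
5. 1.2(62) + 0.8(33) + 0.7(41) = 129.5
6. 1.3(62) + 0.6(41) + 0.6(9) = 110.6
Combination 2 governs: q_u = 155.2 psf.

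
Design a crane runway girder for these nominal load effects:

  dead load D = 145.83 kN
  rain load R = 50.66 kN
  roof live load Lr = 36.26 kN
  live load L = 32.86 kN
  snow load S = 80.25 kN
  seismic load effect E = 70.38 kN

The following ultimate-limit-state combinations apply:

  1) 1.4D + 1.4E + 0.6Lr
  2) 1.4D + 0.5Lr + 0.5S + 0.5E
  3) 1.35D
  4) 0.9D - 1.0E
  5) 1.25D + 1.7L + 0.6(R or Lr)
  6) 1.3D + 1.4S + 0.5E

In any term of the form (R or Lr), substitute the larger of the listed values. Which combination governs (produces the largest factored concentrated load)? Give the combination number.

(R or Lr) → R = 50.66 kN.
1) 1.4(145.83) + 1.4(70.38) + 0.6(36.26) = 204.16 + 98.53 + 21.76 = 324.45
2) 1.4(145.83) + 0.5(36.26) + 0.5(80.25) + 0.5(70.38) = 204.16 + 18.13 + 40.13 + 35.19 = 297.61
3) 1.35(145.83) = 196.87
4) 0.9(145.83) - 1.0(70.38) = 131.25 - 70.38 = 60.87
5) 1.25(145.83) + 1.7(32.86) + 0.6(50.66) = 182.29 + 55.86 + 30.40 = 268.55
6) 1.3(145.83) + 1.4(80.25) + 0.5(70.38) = 189.58 + 112.35 + 35.19 = 337.12
The largest value is 337.12 kN from combination 6.

Combination 6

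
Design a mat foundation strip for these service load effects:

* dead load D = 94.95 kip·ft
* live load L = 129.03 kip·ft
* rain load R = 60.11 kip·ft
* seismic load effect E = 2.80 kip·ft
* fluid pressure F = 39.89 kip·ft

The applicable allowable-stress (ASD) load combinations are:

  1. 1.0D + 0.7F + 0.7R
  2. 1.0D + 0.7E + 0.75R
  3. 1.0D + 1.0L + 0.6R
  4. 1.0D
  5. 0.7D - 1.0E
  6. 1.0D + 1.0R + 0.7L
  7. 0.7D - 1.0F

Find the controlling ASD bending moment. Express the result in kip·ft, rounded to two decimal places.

260.05 kip·ft

1. 1.0(94.95) + 0.7(39.89) + 0.7(60.11) = 94.95 + 27.92 + 42.08 = 164.95
2. 1.0(94.95) + 0.7(2.80) + 0.75(60.11) = 94.95 + 1.96 + 45.08 = 141.99
3. 1.0(94.95) + 1.0(129.03) + 0.6(60.11) = 94.95 + 129.03 + 36.07 = 260.05
4. 1.0(94.95) = 94.95
5. 0.7(94.95) - 1.0(2.80) = 66.47 - 2.80 = 63.67
6. 1.0(94.95) + 1.0(60.11) + 0.7(129.03) = 94.95 + 60.11 + 90.32 = 245.38
7. 0.7(94.95) - 1.0(39.89) = 66.47 - 39.89 = 26.58
The controlling combination is 3, giving 260.05 kip·ft.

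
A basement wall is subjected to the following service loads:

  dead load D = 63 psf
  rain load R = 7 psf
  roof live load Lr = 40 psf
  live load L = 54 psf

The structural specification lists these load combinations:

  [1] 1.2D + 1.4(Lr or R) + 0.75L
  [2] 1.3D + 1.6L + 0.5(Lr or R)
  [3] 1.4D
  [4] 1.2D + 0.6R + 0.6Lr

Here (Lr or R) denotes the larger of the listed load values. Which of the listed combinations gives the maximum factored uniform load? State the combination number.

Combination 2

(Lr or R) → Lr = 40 psf.
[1] 1.2(63) + 1.4(40) + 0.75(54) = 172.10
[2] 1.3(63) + 1.6(54) + 0.5(40) = 188.30
[3] 1.4(63) = 88.20
[4] 1.2(63) + 0.6(7) + 0.6(40) = 103.80
The largest value is 188.30 psf from combination 2.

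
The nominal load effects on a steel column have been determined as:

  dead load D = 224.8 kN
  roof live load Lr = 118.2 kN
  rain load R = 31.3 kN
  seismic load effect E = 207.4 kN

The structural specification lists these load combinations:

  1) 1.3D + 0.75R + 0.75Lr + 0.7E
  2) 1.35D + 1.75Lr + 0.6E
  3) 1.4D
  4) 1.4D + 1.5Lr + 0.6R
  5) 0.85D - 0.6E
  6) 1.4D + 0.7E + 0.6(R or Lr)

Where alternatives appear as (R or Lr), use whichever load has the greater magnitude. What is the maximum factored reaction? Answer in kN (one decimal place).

(R or Lr) → Lr = 118.2 kN.
1) 1.3(224.8) + 0.75(31.3) + 0.75(118.2) + 0.7(207.4) = 549.5
2) 1.35(224.8) + 1.75(118.2) + 0.6(207.4) = 303.5 + 206.9 + 124.4 = 634.8
3) 1.4(224.8) = 314.7
4) 1.4(224.8) + 1.5(118.2) + 0.6(31.3) = 314.7 + 177.3 + 18.8 = 510.8
5) 0.85(224.8) - 0.6(207.4) = 66.6
6) 1.4(224.8) + 0.7(207.4) + 0.6(118.2) = 314.7 + 145.2 + 70.9 = 530.8
Maximum is from combination 2.

634.8 kN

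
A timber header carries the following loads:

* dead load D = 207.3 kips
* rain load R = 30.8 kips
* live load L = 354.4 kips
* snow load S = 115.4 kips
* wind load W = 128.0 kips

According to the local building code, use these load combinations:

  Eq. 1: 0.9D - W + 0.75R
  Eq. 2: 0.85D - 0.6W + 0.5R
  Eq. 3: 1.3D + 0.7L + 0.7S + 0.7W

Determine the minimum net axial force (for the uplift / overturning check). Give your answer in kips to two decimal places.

81.67 kips

Eq. 1: 0.9(207.3) - 1.0(128.0) + 0.75(30.8) = 81.67
Eq. 2: 0.85(207.3) - 0.6(128.0) + 0.5(30.8) = 114.81
Eq. 3: 1.3(207.3) + 0.7(354.4) + 0.7(115.4) + 0.7(128.0) = 687.95
Combination 1 gives the minimum: 81.67 kips.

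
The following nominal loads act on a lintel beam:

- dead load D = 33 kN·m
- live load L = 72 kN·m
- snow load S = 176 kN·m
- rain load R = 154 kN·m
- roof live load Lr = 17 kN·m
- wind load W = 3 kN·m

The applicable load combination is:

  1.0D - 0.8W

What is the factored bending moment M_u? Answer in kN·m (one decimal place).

30.6 kN·m

1.0(33) - 0.8(3) = 33.0 - 2.4 = 30.6
M_u = 30.6 kN·m.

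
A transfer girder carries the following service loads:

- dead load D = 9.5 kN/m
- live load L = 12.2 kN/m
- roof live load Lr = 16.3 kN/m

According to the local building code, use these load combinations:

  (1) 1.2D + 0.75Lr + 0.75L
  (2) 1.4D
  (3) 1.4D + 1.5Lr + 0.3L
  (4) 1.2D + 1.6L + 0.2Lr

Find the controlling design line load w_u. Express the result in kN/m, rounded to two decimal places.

41.41 kN/m

(1) 1.2(9.5) + 0.75(16.3) + 0.75(12.2) = 11.40 + 12.23 + 9.15 = 32.78
(2) 1.4(9.5) = 13.30
(3) 1.4(9.5) + 1.5(16.3) + 0.3(12.2) = 13.30 + 24.45 + 3.66 = 41.41
(4) 1.2(9.5) + 1.6(12.2) + 0.2(16.3) = 11.40 + 19.52 + 3.26 = 34.18
Maximum is from combination 3.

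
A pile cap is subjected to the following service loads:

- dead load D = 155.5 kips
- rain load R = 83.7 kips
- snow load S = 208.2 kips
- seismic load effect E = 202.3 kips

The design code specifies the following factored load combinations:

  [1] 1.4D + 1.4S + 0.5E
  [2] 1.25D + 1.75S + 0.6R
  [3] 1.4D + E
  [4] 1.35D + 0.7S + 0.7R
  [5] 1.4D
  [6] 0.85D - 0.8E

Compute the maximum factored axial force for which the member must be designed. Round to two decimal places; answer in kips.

610.33 kips

[1] 1.4(155.5) + 1.4(208.2) + 0.5(202.3) = 217.70 + 291.48 + 101.15 = 610.33
[2] 1.25(155.5) + 1.75(208.2) + 0.6(83.7) = 194.38 + 364.35 + 50.22 = 608.95
[3] 1.4(155.5) + 1.0(202.3) = 217.70 + 202.30 = 420.00
[4] 1.35(155.5) + 0.7(208.2) + 0.7(83.7) = 209.93 + 145.74 + 58.59 = 414.26
[5] 1.4(155.5) = 217.70
[6] 0.85(155.5) - 0.8(202.3) = -29.67
Combination 1 governs: P_u = 610.33 kips.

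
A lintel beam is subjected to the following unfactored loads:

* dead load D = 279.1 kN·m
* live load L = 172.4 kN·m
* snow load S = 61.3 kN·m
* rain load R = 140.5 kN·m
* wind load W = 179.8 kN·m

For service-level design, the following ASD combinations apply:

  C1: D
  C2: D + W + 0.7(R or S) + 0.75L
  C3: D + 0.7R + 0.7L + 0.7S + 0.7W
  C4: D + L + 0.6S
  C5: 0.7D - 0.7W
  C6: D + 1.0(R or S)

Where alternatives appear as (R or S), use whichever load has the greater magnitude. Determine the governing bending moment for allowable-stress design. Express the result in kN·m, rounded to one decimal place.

686.6 kN·m

(R or S) → R = 140.5 kN·m.
C1: 1.0(279.1) = 279.1
C2: 1.0(279.1) + 1.0(179.8) + 0.7(140.5) + 0.75(172.4) = 686.6
C3: 1.0(279.1) + 0.7(140.5) + 0.7(172.4) + 0.7(61.3) + 0.7(179.8) = 666.9
C4: 1.0(279.1) + 1.0(172.4) + 0.6(61.3) = 488.3
C5: 0.7(279.1) - 0.7(179.8) = 69.5
C6: 1.0(279.1) + 1.0(140.5) = 419.6
The controlling combination is 2, giving 686.6 kN·m.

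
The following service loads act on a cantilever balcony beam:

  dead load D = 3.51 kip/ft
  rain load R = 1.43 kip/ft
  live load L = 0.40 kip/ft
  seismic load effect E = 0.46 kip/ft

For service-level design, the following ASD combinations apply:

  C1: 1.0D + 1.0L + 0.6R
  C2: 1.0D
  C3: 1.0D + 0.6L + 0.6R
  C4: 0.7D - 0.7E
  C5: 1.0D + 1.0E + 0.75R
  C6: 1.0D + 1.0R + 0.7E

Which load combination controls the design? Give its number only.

C1: 1.0(3.51) + 1.0(0.40) + 0.6(1.43) = 3.51 + 0.40 + 0.86 = 4.77
C2: 1.0(3.51) = 3.51
C3: 1.0(3.51) + 0.6(0.40) + 0.6(1.43) = 3.51 + 0.24 + 0.86 = 4.61
C4: 0.7(3.51) - 0.7(0.46) = 2.46 - 0.32 = 2.14
C5: 1.0(3.51) + 1.0(0.46) + 0.75(1.43) = 3.51 + 0.46 + 1.07 = 5.04
C6: 1.0(3.51) + 1.0(1.43) + 0.7(0.46) = 3.51 + 1.43 + 0.32 = 5.26
The largest value is 5.26 kip/ft from combination 6.

Combination 6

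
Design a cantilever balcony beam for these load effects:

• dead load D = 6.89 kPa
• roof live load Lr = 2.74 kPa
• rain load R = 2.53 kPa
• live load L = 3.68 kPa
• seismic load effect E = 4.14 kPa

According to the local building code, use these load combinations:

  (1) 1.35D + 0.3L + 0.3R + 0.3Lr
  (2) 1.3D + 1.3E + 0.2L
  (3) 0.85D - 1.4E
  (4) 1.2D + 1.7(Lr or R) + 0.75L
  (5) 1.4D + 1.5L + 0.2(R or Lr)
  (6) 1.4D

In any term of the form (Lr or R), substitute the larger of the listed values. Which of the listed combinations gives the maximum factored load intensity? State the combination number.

(Lr or R) → Lr = 2.74 kPa; (R or Lr) → Lr = 2.74 kPa.
(1) 1.35(6.89) + 0.3(3.68) + 0.3(2.53) + 0.3(2.74) = 11.99
(2) 1.3(6.89) + 1.3(4.14) + 0.2(3.68) = 15.08
(3) 0.85(6.89) - 1.4(4.14) = 0.06
(4) 1.2(6.89) + 1.7(2.74) + 0.75(3.68) = 15.69
(5) 1.4(6.89) + 1.5(3.68) + 0.2(2.74) = 15.71
(6) 1.4(6.89) = 9.65
The largest value is 15.71 kPa from combination 5.

Combination 5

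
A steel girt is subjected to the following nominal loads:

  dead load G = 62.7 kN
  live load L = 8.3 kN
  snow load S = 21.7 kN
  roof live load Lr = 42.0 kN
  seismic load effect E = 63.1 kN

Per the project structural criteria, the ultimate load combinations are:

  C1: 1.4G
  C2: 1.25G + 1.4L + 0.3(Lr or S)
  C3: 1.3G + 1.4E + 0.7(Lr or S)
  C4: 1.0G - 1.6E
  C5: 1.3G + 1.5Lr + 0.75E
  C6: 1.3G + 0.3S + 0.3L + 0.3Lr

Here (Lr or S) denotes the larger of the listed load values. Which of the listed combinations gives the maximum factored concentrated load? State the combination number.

Combination 3

(Lr or S) → Lr = 42.0 kN.
C1: 1.4(62.7) = 87.8
C2: 1.25(62.7) + 1.4(8.3) + 0.3(42.0) = 102.6
C3: 1.3(62.7) + 1.4(63.1) + 0.7(42.0) = 199.3
C4: 1.0(62.7) - 1.6(63.1) = -38.3
C5: 1.3(62.7) + 1.5(42.0) + 0.75(63.1) = 191.8
C6: 1.3(62.7) + 0.3(21.7) + 0.3(8.3) + 0.3(42.0) = 103.1
The largest value is 199.3 kN from combination 3.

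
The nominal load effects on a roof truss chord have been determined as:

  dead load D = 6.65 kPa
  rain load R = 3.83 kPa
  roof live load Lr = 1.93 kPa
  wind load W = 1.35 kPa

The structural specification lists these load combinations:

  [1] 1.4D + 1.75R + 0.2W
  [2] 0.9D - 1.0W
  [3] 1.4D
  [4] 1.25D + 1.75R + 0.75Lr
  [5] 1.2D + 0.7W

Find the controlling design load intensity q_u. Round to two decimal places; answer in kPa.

[1] 1.4(6.65) + 1.75(3.83) + 0.2(1.35) = 16.28
[2] 0.9(6.65) - 1.0(1.35) = 4.64
[3] 1.4(6.65) = 9.31
[4] 1.25(6.65) + 1.75(3.83) + 0.75(1.93) = 16.46
[5] 1.2(6.65) + 0.7(1.35) = 8.93
The controlling combination is 4, giving 16.46 kPa.

16.46 kPa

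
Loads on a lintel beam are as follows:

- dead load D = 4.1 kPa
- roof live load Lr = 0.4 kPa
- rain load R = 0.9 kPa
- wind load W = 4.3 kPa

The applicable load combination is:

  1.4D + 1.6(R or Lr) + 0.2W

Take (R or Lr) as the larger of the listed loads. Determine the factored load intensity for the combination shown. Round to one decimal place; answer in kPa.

8.0 kPa

(R or Lr) → R = 0.9 kPa.
1.4(4.1) + 1.6(0.9) + 0.2(4.3) = 5.7 + 1.4 + 0.9 = 8.0
q_u = 8.0 kPa.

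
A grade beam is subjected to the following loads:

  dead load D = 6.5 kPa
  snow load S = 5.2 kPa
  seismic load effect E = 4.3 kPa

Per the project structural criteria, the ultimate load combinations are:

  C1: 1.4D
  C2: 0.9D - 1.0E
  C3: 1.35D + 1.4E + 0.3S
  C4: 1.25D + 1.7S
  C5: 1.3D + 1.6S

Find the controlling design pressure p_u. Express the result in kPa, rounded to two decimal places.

16.97 kPa

C1: 1.4(6.5) = 9.10
C2: 0.9(6.5) - 1.0(4.3) = 1.55
C3: 1.35(6.5) + 1.4(4.3) + 0.3(5.2) = 16.36
C4: 1.25(6.5) + 1.7(5.2) = 16.97
C5: 1.3(6.5) + 1.6(5.2) = 16.77
Maximum is from combination 4.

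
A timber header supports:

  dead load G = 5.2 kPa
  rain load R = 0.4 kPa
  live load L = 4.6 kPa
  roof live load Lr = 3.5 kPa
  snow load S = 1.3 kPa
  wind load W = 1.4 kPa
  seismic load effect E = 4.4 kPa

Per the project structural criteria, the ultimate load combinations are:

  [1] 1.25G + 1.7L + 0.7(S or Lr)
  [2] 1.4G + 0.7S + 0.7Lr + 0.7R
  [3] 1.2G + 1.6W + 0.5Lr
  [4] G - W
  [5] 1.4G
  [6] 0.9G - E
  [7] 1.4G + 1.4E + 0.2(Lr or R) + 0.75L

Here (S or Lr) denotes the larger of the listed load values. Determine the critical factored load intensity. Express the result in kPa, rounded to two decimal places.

17.59 kPa

(S or Lr) → Lr = 3.5 kPa; (Lr or R) → Lr = 3.5 kPa.
[1] 1.25(5.2) + 1.7(4.6) + 0.7(3.5) = 16.77
[2] 1.4(5.2) + 0.7(1.3) + 0.7(3.5) + 0.7(0.4) = 10.92
[3] 1.2(5.2) + 1.6(1.4) + 0.5(3.5) = 10.23
[4] 1.0(5.2) - 1.0(1.4) = 3.80
[5] 1.4(5.2) = 7.28
[6] 0.9(5.2) - 1.0(4.4) = 0.28
[7] 1.4(5.2) + 1.4(4.4) + 0.2(3.5) + 0.75(4.6) = 17.59
The controlling combination is 7, giving 17.59 kPa.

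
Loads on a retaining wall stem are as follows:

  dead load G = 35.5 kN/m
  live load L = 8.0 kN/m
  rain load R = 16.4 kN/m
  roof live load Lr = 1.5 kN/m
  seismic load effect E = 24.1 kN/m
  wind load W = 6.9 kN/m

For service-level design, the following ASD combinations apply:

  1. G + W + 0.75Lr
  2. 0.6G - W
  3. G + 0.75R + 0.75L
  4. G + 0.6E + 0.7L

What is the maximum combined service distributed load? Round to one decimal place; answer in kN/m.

1. 1.0(35.5) + 1.0(6.9) + 0.75(1.5) = 43.5
2. 0.6(35.5) - 1.0(6.9) = 14.4
3. 1.0(35.5) + 0.75(16.4) + 0.75(8.0) = 53.8
4. 1.0(35.5) + 0.6(24.1) + 0.7(8.0) = 55.6
The controlling combination is 4, giving 55.6 kN/m.

55.6 kN/m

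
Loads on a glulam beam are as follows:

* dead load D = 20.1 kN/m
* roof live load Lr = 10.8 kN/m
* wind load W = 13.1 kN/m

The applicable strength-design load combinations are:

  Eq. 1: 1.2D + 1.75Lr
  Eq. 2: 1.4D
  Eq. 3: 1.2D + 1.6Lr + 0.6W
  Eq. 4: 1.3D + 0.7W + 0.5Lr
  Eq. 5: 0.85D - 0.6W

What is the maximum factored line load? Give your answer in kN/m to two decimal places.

49.26 kN/m

Eq. 1: 1.2(20.1) + 1.75(10.8) = 24.12 + 18.90 = 43.02
Eq. 2: 1.4(20.1) = 28.14
Eq. 3: 1.2(20.1) + 1.6(10.8) + 0.6(13.1) = 24.12 + 17.28 + 7.86 = 49.26
Eq. 4: 1.3(20.1) + 0.7(13.1) + 0.5(10.8) = 26.13 + 9.17 + 5.40 = 40.70
Eq. 5: 0.85(20.1) - 0.6(13.1) = 17.09 - 7.86 = 9.23
Maximum is from combination 3.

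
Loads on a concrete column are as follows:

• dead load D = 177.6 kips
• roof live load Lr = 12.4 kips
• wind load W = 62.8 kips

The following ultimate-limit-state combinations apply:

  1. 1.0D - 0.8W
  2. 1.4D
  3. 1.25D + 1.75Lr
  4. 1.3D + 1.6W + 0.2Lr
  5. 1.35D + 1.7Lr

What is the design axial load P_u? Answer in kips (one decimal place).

1. 1.0(177.6) - 0.8(62.8) = 177.6 - 50.2 = 127.4
2. 1.4(177.6) = 248.6
3. 1.25(177.6) + 1.75(12.4) = 222.0 + 21.7 = 243.7
4. 1.3(177.6) + 1.6(62.8) + 0.2(12.4) = 333.8
5. 1.35(177.6) + 1.7(12.4) = 260.8
Combination 4 governs: P_u = 333.8 kips.

333.8 kips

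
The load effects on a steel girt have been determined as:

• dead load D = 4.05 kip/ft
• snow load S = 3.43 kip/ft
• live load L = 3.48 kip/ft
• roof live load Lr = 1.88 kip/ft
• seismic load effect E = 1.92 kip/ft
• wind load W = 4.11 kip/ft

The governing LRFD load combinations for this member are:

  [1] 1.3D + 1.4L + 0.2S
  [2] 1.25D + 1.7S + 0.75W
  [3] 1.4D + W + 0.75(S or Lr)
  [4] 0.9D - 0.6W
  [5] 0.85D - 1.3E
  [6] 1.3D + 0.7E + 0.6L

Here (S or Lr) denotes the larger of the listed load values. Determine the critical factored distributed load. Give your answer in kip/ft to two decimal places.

(S or Lr) → S = 3.43 kip/ft.
[1] 1.3(4.05) + 1.4(3.48) + 0.2(3.43) = 10.82
[2] 1.25(4.05) + 1.7(3.43) + 0.75(4.11) = 13.98
[3] 1.4(4.05) + 1.0(4.11) + 0.75(3.43) = 5.67 + 4.11 + 2.57 = 12.35
[4] 0.9(4.05) - 0.6(4.11) = 3.65 - 2.47 = 1.18
[5] 0.85(4.05) - 1.3(1.92) = 0.95
[6] 1.3(4.05) + 0.7(1.92) + 0.6(3.48) = 5.27 + 1.34 + 2.09 = 8.70
Combination 2 governs: w_u = 13.98 kip/ft.

13.98 kip/ft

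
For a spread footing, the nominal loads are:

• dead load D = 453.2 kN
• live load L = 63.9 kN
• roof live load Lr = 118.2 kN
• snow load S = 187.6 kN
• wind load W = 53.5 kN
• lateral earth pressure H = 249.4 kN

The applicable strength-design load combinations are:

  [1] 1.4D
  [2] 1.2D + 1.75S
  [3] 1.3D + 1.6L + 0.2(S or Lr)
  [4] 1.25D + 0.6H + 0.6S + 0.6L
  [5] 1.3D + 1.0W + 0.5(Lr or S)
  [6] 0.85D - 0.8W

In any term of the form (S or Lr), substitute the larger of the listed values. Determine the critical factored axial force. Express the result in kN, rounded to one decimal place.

(S or Lr) → S = 187.6 kN; (Lr or S) → S = 187.6 kN.
[1] 1.4(453.2) = 634.5
[2] 1.2(453.2) + 1.75(187.6) = 543.8 + 328.3 = 872.1
[3] 1.3(453.2) + 1.6(63.9) + 0.2(187.6) = 589.2 + 102.2 + 37.5 = 728.9
[4] 1.25(453.2) + 0.6(249.4) + 0.6(187.6) + 0.6(63.9) = 566.5 + 149.6 + 112.6 + 38.3 = 867.0
[5] 1.3(453.2) + 1.0(53.5) + 0.5(187.6) = 589.2 + 53.5 + 93.8 = 736.5
[6] 0.85(453.2) - 0.8(53.5) = 385.2 - 42.8 = 342.4
The controlling combination is 2, giving 872.1 kN.

872.1 kN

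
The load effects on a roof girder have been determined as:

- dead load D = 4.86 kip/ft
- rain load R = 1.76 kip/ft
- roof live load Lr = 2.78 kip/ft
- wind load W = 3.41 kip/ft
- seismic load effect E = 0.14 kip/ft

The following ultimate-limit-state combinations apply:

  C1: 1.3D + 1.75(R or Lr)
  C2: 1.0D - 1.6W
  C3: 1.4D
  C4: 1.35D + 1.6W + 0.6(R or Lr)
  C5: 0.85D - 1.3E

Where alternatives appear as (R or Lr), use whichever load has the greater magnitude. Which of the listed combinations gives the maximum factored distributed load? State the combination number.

Combination 4

(R or Lr) → Lr = 2.78 kip/ft.
C1: 1.3(4.86) + 1.75(2.78) = 11.18
C2: 1.0(4.86) - 1.6(3.41) = 4.86 - 5.46 = -0.60
C3: 1.4(4.86) = 6.80
C4: 1.35(4.86) + 1.6(3.41) + 0.6(2.78) = 6.56 + 5.46 + 1.67 = 13.69
C5: 0.85(4.86) - 1.3(0.14) = 4.13 - 0.18 = 3.95
The largest value is 13.69 kip/ft from combination 4.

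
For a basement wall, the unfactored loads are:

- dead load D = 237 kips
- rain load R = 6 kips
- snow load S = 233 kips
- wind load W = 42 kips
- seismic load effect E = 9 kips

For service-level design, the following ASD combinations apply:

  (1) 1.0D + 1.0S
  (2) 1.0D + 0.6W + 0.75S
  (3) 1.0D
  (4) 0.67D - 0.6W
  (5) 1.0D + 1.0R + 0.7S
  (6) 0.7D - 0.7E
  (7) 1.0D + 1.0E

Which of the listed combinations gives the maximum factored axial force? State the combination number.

Combination 1

(1) 1.0(237) + 1.0(233) = 470.0
(2) 1.0(237) + 0.6(42) + 0.75(233) = 437.0
(3) 1.0(237) = 237.0
(4) 0.67(237) - 0.6(42) = 133.6
(5) 1.0(237) + 1.0(6) + 0.7(233) = 406.1
(6) 0.7(237) - 0.7(9) = 159.6
(7) 1.0(237) + 1.0(9) = 246.0
The largest value is 470.0 kips from combination 1.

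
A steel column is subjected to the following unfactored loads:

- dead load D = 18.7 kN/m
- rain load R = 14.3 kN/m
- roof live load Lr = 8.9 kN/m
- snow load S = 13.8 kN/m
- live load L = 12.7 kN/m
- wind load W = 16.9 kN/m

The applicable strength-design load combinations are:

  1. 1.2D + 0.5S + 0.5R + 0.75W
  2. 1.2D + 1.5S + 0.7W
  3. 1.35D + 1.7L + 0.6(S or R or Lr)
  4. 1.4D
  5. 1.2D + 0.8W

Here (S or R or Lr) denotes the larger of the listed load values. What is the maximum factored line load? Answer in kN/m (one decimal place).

(S or R or Lr) → R = 14.3 kN/m.
1. 1.2(18.7) + 0.5(13.8) + 0.5(14.3) + 0.75(16.9) = 22.4 + 6.9 + 7.2 + 12.7 = 49.2
2. 1.2(18.7) + 1.5(13.8) + 0.7(16.9) = 55.0
3. 1.35(18.7) + 1.7(12.7) + 0.6(14.3) = 25.2 + 21.6 + 8.6 = 55.4
4. 1.4(18.7) = 26.2
5. 1.2(18.7) + 0.8(16.9) = 36.0
Maximum is from combination 3.

55.4 kN/m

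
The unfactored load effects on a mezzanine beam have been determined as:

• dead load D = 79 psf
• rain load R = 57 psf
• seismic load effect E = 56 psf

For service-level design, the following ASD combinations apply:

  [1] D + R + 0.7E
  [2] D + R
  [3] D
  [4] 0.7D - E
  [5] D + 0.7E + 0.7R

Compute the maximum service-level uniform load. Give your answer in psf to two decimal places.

175.20 psf

[1] 1.0(79) + 1.0(57) + 0.7(56) = 79.00 + 57.00 + 39.20 = 175.20
[2] 1.0(79) + 1.0(57) = 79.00 + 57.00 = 136.00
[3] 1.0(79) = 79.00
[4] 0.7(79) - 1.0(56) = 55.30 - 56.00 = -0.70
[5] 1.0(79) + 0.7(56) + 0.7(57) = 79.00 + 39.20 + 39.90 = 158.10
The controlling combination is 1, giving 175.20 psf.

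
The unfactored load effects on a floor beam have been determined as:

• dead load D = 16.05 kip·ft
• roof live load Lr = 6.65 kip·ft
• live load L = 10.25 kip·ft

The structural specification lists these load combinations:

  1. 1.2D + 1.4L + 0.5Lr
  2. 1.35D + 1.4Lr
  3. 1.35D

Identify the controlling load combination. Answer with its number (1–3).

1. 1.2(16.05) + 1.4(10.25) + 0.5(6.65) = 19.26 + 14.35 + 3.33 = 36.94
2. 1.35(16.05) + 1.4(6.65) = 21.67 + 9.31 = 30.98
3. 1.35(16.05) = 21.67
The largest value is 36.94 kip·ft from combination 1.

Combination 1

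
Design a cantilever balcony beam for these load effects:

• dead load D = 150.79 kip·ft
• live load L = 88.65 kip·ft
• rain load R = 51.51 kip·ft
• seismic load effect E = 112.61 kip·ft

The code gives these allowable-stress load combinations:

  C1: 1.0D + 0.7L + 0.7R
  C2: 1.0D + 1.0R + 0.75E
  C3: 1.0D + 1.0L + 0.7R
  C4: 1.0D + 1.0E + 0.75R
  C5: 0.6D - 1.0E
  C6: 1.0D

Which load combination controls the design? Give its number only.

Combination 4

C1: 1.0(150.79) + 0.7(88.65) + 0.7(51.51) = 248.90
C2: 1.0(150.79) + 1.0(51.51) + 0.75(112.61) = 150.79 + 51.51 + 84.46 = 286.76
C3: 1.0(150.79) + 1.0(88.65) + 0.7(51.51) = 150.79 + 88.65 + 36.06 = 275.50
C4: 1.0(150.79) + 1.0(112.61) + 0.75(51.51) = 150.79 + 112.61 + 38.63 = 302.03
C5: 0.6(150.79) - 1.0(112.61) = 90.47 - 112.61 = -22.14
C6: 1.0(150.79) = 150.79
The largest value is 302.03 kip·ft from combination 4.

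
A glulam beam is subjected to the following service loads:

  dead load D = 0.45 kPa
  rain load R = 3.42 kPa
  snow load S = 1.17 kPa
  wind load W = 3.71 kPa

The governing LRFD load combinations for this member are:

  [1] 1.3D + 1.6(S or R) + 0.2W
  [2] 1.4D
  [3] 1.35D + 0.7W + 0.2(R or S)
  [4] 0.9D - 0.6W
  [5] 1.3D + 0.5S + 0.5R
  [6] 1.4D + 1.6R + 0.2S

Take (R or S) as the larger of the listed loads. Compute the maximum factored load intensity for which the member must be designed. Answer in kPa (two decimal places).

(S or R) → R = 3.42 kPa; (R or S) → R = 3.42 kPa.
[1] 1.3(0.45) + 1.6(3.42) + 0.2(3.71) = 0.59 + 5.47 + 0.74 = 6.80
[2] 1.4(0.45) = 0.63
[3] 1.35(0.45) + 0.7(3.71) + 0.2(3.42) = 0.61 + 2.60 + 0.68 = 3.89
[4] 0.9(0.45) - 0.6(3.71) = 0.41 - 2.23 = -1.82
[5] 1.3(0.45) + 0.5(1.17) + 0.5(3.42) = 2.88
[6] 1.4(0.45) + 1.6(3.42) + 0.2(1.17) = 6.34
The controlling combination is 1, giving 6.80 kPa.

6.80 kPa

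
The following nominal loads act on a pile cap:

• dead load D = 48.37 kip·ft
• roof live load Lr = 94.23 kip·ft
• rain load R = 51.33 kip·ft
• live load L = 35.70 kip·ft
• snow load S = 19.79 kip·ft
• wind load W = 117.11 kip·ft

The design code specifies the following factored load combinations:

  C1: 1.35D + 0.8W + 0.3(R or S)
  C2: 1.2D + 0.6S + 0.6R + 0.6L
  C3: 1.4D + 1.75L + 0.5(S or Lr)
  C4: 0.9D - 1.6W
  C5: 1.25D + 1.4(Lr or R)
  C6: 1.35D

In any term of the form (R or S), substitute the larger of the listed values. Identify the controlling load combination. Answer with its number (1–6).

Combination 5

(R or S) → R = 51.33 kip·ft; (S or Lr) → Lr = 94.23 kip·ft; (Lr or R) → Lr = 94.23 kip·ft.
C1: 1.35(48.37) + 0.8(117.11) + 0.3(51.33) = 65.30 + 93.69 + 15.40 = 174.39
C2: 1.2(48.37) + 0.6(19.79) + 0.6(51.33) + 0.6(35.70) = 122.14
C3: 1.4(48.37) + 1.75(35.70) + 0.5(94.23) = 177.31
C4: 0.9(48.37) - 1.6(117.11) = -143.84
C5: 1.25(48.37) + 1.4(94.23) = 60.46 + 131.92 = 192.38
C6: 1.35(48.37) = 65.30
The largest value is 192.38 kip·ft from combination 5.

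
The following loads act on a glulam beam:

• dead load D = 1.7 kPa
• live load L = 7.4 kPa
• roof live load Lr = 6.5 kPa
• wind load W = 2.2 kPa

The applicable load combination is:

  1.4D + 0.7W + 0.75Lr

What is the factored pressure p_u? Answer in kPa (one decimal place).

1.4(1.7) + 0.7(2.2) + 0.75(6.5) = 8.8
p_u = 8.8 kPa.

8.8 kPa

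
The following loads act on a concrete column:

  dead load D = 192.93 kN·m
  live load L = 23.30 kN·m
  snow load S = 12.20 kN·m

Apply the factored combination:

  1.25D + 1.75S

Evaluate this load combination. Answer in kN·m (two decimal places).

262.51 kN·m

1.25(192.93) + 1.75(12.20) = 241.16 + 21.35 = 262.51
M_u = 262.51 kN·m.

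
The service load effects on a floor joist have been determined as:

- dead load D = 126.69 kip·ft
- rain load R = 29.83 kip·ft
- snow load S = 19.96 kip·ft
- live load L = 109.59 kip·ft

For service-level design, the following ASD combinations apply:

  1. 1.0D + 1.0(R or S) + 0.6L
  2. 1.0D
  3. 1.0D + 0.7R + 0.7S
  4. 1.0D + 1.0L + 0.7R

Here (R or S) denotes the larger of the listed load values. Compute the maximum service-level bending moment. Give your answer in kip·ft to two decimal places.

257.16 kip·ft

(R or S) → R = 29.83 kip·ft.
1. 1.0(126.69) + 1.0(29.83) + 0.6(109.59) = 126.69 + 29.83 + 65.75 = 222.27
2. 1.0(126.69) = 126.69
3. 1.0(126.69) + 0.7(29.83) + 0.7(19.96) = 126.69 + 20.88 + 13.97 = 161.54
4. 1.0(126.69) + 1.0(109.59) + 0.7(29.83) = 126.69 + 109.59 + 20.88 = 257.16
Maximum is from combination 4.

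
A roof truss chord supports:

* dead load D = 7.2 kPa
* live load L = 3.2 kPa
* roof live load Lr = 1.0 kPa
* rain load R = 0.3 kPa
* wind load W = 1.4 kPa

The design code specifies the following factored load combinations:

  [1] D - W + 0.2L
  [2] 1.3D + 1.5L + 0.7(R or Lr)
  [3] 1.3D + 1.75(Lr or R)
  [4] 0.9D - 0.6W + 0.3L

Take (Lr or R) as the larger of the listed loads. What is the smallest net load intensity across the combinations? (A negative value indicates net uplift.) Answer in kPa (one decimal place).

6.4 kPa

(R or Lr) → Lr = 1.0 kPa; (Lr or R) → Lr = 1.0 kPa.
[1] 1.0(7.2) - 1.0(1.4) + 0.2(3.2) = 7.2 - 1.4 + 0.6 = 6.4
[2] 1.3(7.2) + 1.5(3.2) + 0.7(1.0) = 9.4 + 4.8 + 0.7 = 14.9
[3] 1.3(7.2) + 1.75(1.0) = 11.1
[4] 0.9(7.2) - 0.6(1.4) + 0.3(3.2) = 6.6
Combination 1 gives the minimum: 6.4 kPa.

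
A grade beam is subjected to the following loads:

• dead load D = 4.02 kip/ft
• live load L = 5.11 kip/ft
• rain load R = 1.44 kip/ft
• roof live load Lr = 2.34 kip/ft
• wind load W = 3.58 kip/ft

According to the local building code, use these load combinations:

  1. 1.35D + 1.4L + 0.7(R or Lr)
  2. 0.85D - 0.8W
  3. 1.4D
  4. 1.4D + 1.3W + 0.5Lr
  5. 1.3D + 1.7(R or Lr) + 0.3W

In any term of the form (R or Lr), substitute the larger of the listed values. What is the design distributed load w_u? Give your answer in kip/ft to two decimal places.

(R or Lr) → Lr = 2.34 kip/ft.
1. 1.35(4.02) + 1.4(5.11) + 0.7(2.34) = 5.43 + 7.15 + 1.64 = 14.22
2. 0.85(4.02) - 0.8(3.58) = 0.55
3. 1.4(4.02) = 5.63
4. 1.4(4.02) + 1.3(3.58) + 0.5(2.34) = 5.63 + 4.65 + 1.17 = 11.45
5. 1.3(4.02) + 1.7(2.34) + 0.3(3.58) = 5.23 + 3.98 + 1.07 = 10.28
Combination 1 governs: w_u = 14.22 kip/ft.

14.22 kip/ft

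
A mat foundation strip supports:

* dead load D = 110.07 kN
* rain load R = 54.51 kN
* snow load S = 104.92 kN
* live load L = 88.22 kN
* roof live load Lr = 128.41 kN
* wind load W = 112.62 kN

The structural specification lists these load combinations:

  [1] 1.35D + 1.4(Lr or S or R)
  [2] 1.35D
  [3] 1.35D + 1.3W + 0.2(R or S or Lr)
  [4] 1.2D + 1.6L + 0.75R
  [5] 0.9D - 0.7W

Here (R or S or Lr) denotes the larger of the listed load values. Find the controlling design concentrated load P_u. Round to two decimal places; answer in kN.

328.37 kN

(Lr or S or R) → Lr = 128.41 kN; (R or S or Lr) → Lr = 128.41 kN.
[1] 1.35(110.07) + 1.4(128.41) = 328.37
[2] 1.35(110.07) = 148.59
[3] 1.35(110.07) + 1.3(112.62) + 0.2(128.41) = 148.59 + 146.41 + 25.68 = 320.68
[4] 1.2(110.07) + 1.6(88.22) + 0.75(54.51) = 314.12
[5] 0.9(110.07) - 0.7(112.62) = 99.06 - 78.83 = 20.23
Maximum is from combination 1.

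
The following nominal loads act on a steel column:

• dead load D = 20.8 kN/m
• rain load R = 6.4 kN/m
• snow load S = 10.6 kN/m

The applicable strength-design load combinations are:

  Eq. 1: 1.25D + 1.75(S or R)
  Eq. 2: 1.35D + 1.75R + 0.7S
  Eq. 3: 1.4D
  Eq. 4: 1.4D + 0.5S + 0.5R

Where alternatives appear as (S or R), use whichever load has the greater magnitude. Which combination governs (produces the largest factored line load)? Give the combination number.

(S or R) → S = 10.6 kN/m.
Eq. 1: 1.25(20.8) + 1.75(10.6) = 26.00 + 18.55 = 44.55
Eq. 2: 1.35(20.8) + 1.75(6.4) + 0.7(10.6) = 28.08 + 11.20 + 7.42 = 46.70
Eq. 3: 1.4(20.8) = 29.12
Eq. 4: 1.4(20.8) + 0.5(10.6) + 0.5(6.4) = 29.12 + 5.30 + 3.20 = 37.62
The largest value is 46.70 kN/m from combination 2.

Combination 2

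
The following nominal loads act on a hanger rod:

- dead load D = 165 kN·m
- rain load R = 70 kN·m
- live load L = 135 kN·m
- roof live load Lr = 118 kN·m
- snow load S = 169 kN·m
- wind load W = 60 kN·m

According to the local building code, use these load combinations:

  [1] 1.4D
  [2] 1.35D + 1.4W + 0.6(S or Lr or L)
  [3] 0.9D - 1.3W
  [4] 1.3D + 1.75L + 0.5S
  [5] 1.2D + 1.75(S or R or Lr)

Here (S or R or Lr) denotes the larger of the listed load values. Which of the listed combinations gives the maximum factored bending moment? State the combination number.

(S or Lr or L) → S = 169 kN·m; (S or R or Lr) → S = 169 kN·m.
[1] 1.4(165) = 231.0
[2] 1.35(165) + 1.4(60) + 0.6(169) = 222.8 + 84.0 + 101.4 = 408.2
[3] 0.9(165) - 1.3(60) = 148.5 - 78.0 = 70.5
[4] 1.3(165) + 1.75(135) + 0.5(169) = 214.5 + 236.3 + 84.5 = 535.3
[5] 1.2(165) + 1.75(169) = 198.0 + 295.8 = 493.8
The largest value is 535.3 kN·m from combination 4.

Combination 4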